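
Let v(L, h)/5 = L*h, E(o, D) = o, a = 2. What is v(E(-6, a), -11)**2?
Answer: 108900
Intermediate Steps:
v(L, h) = 5*L*h (v(L, h) = 5*(L*h) = 5*L*h)
v(E(-6, a), -11)**2 = (5*(-6)*(-11))**2 = 330**2 = 108900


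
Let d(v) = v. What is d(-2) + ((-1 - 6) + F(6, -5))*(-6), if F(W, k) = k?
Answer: 70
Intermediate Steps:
d(-2) + ((-1 - 6) + F(6, -5))*(-6) = -2 + ((-1 - 6) - 5)*(-6) = -2 + (-7 - 5)*(-6) = -2 - 12*(-6) = -2 + 72 = 70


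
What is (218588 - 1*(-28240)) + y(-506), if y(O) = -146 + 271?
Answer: 246953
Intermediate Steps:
y(O) = 125
(218588 - 1*(-28240)) + y(-506) = (218588 - 1*(-28240)) + 125 = (218588 + 28240) + 125 = 246828 + 125 = 246953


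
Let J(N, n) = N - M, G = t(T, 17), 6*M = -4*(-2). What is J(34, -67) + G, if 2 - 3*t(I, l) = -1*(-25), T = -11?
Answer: 25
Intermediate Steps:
M = 4/3 (M = (-4*(-2))/6 = (⅙)*8 = 4/3 ≈ 1.3333)
t(I, l) = -23/3 (t(I, l) = ⅔ - (-1)*(-25)/3 = ⅔ - ⅓*25 = ⅔ - 25/3 = -23/3)
G = -23/3 ≈ -7.6667
J(N, n) = -4/3 + N (J(N, n) = N - 1*4/3 = N - 4/3 = -4/3 + N)
J(34, -67) + G = (-4/3 + 34) - 23/3 = 98/3 - 23/3 = 25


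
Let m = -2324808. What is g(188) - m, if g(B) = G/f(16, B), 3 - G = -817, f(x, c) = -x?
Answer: 9299027/4 ≈ 2.3248e+6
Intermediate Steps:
G = 820 (G = 3 - 1*(-817) = 3 + 817 = 820)
g(B) = -205/4 (g(B) = 820/((-1*16)) = 820/(-16) = 820*(-1/16) = -205/4)
g(188) - m = -205/4 - 1*(-2324808) = -205/4 + 2324808 = 9299027/4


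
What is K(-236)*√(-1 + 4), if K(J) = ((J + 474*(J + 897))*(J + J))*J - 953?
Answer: 34874383623*√3 ≈ 6.0404e+10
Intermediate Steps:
K(J) = -953 + 2*J²*(425178 + 475*J) (K(J) = ((J + 474*(897 + J))*(2*J))*J - 953 = ((J + (425178 + 474*J))*(2*J))*J - 953 = ((425178 + 475*J)*(2*J))*J - 953 = (2*J*(425178 + 475*J))*J - 953 = 2*J²*(425178 + 475*J) - 953 = -953 + 2*J²*(425178 + 475*J))
K(-236)*√(-1 + 4) = (-953 + 950*(-236)³ + 850356*(-236)²)*√(-1 + 4) = (-953 + 950*(-13144256) + 850356*55696)*√3 = (-953 - 12487043200 + 47361427776)*√3 = 34874383623*√3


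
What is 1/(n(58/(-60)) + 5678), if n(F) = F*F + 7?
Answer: 900/5117341 ≈ 0.00017587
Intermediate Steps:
n(F) = 7 + F² (n(F) = F² + 7 = 7 + F²)
1/(n(58/(-60)) + 5678) = 1/((7 + (58/(-60))²) + 5678) = 1/((7 + (58*(-1/60))²) + 5678) = 1/((7 + (-29/30)²) + 5678) = 1/((7 + 841/900) + 5678) = 1/(7141/900 + 5678) = 1/(5117341/900) = 900/5117341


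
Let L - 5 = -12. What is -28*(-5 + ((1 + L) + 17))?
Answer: -168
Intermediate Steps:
L = -7 (L = 5 - 12 = -7)
-28*(-5 + ((1 + L) + 17)) = -28*(-5 + ((1 - 7) + 17)) = -28*(-5 + (-6 + 17)) = -28*(-5 + 11) = -28*6 = -168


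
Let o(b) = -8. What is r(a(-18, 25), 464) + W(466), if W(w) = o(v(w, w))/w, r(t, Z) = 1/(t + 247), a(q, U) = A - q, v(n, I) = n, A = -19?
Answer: -751/57318 ≈ -0.013102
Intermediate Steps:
a(q, U) = -19 - q
r(t, Z) = 1/(247 + t)
W(w) = -8/w
r(a(-18, 25), 464) + W(466) = 1/(247 + (-19 - 1*(-18))) - 8/466 = 1/(247 + (-19 + 18)) - 8*1/466 = 1/(247 - 1) - 4/233 = 1/246 - 4/233 = -751/57318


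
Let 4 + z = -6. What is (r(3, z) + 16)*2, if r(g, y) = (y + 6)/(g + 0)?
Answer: 88/3 ≈ 29.333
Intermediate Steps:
z = -10 (z = -4 - 6 = -10)
r(g, y) = (6 + y)/g
(r(3, z) + 16)*2 = ((6 - 10)/3 + 16)*2 = ((1/3)*(-4) + 16)*2 = (-4/3 + 16)*2 = (44/3)*2 = 88/3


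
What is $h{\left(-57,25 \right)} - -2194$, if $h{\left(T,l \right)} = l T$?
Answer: $769$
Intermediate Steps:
$h{\left(T,l \right)} = T l$
$h{\left(-57,25 \right)} - -2194 = \left(-57\right) 25 - -2194 = -1425 + 2194 = 769$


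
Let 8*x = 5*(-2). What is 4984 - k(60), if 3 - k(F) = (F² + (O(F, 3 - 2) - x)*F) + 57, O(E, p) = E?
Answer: 12313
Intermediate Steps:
x = -5/4 (x = (5*(-2))/8 = (⅛)*(-10) = -5/4 ≈ -1.2500)
k(F) = -54 - F² - F*(5/4 + F) (k(F) = 3 - ((F² + (F - 1*(-5/4))*F) + 57) = 3 - ((F² + (F + 5/4)*F) + 57) = 3 - ((F² + (5/4 + F)*F) + 57) = 3 - ((F² + F*(5/4 + F)) + 57) = 3 - (57 + F² + F*(5/4 + F)) = 3 + (-57 - F² - F*(5/4 + F)) = -54 - F² - F*(5/4 + F))
4984 - k(60) = 4984 - (-54 - 2*60² - 5/4*60) = 4984 - (-54 - 2*3600 - 75) = 4984 - (-54 - 7200 - 75) = 4984 - 1*(-7329) = 4984 + 7329 = 12313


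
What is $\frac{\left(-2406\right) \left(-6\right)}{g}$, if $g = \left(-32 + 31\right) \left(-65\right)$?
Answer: $\frac{14436}{65} \approx 222.09$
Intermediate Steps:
$g = 65$ ($g = \left(-1\right) \left(-65\right) = 65$)
$\frac{\left(-2406\right) \left(-6\right)}{g} = \frac{\left(-2406\right) \left(-6\right)}{65} = 14436 \cdot \frac{1}{65} = \frac{14436}{65}$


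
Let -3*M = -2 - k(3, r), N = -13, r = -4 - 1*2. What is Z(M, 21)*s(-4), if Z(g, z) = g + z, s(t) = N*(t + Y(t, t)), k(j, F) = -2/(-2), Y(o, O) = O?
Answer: 2288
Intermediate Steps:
r = -6 (r = -4 - 2 = -6)
k(j, F) = 1 (k(j, F) = -2*(-½) = 1)
M = 1 (M = -(-2 - 1*1)/3 = -(-2 - 1)/3 = -⅓*(-3) = 1)
s(t) = -26*t (s(t) = -13*(t + t) = -26*t)
Z(M, 21)*s(-4) = (1 + 21)*(-26*(-4)) = 22*104 = 2288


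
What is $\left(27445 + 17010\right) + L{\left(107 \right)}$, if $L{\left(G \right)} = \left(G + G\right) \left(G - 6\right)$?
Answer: $66069$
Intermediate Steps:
$L{\left(G \right)} = 2 G \left(-6 + G\right)$
$\left(27445 + 17010\right) + L{\left(107 \right)} = \left(27445 + 17010\right) + 2 \cdot 107 \left(-6 + 107\right) = 44455 + 2 \cdot 107 \cdot 101 = 44455 + 21614 = 66069$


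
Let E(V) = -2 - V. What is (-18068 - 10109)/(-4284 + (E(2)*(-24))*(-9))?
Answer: 28177/5148 ≈ 5.4734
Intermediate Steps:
(-18068 - 10109)/(-4284 + (E(2)*(-24))*(-9)) = (-18068 - 10109)/(-4284 + ((-2 - 1*2)*(-24))*(-9)) = -28177/(-4284 + ((-2 - 2)*(-24))*(-9)) = -28177/(-4284 - 4*(-24)*(-9)) = -28177/(-4284 + 96*(-9)) = -28177/(-4284 - 864) = -28177/(-5148) = -28177*(-1/5148) = 28177/5148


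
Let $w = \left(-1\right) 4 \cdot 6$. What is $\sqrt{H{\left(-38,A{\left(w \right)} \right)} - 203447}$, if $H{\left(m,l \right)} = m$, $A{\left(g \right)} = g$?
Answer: $i \sqrt{203485} \approx 451.09 i$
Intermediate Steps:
$w = -24$ ($w = \left(-4\right) 6 = -24$)
$\sqrt{H{\left(-38,A{\left(w \right)} \right)} - 203447} = \sqrt{-38 - 203447} = \sqrt{-203485} = i \sqrt{203485}$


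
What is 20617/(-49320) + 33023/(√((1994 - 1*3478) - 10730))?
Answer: -20617/49320 - 33023*I*√12214/12214 ≈ -0.41803 - 298.8*I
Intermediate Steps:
20617/(-49320) + 33023/(√((1994 - 1*3478) - 10730)) = 20617*(-1/49320) + 33023/(√((1994 - 3478) - 10730)) = -20617/49320 + 33023/(√(-1484 - 10730)) = -20617/49320 + 33023/(√(-12214)) = -20617/49320 + 33023/((I*√12214)) = -20617/49320 + 33023*(-I*√12214/12214) = -20617/49320 - 33023*I*√12214/12214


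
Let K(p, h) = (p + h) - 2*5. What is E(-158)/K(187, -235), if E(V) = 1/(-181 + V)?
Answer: 1/19662 ≈ 5.0860e-5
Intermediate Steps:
K(p, h) = -10 + h + p (K(p, h) = (h + p) - 10 = -10 + h + p)
E(-158)/K(187, -235) = 1/((-181 - 158)*(-10 - 235 + 187)) = 1/(-339*(-58)) = -1/339*(-1/58) = 1/19662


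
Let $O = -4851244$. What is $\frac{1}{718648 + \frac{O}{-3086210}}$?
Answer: $\frac{1543105}{1108951747662} \approx 1.3915 \cdot 10^{-6}$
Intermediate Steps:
$\frac{1}{718648 + \frac{O}{-3086210}} = \frac{1}{718648 - \frac{4851244}{-3086210}} = \frac{1}{718648 - - \frac{2425622}{1543105}} = \frac{1}{718648 + \frac{2425622}{1543105}} = \frac{1}{\frac{1108951747662}{1543105}} = \frac{1543105}{1108951747662}$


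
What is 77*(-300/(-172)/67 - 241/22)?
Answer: -4848697/5762 ≈ -841.50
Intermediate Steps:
77*(-300/(-172)/67 - 241/22) = 77*(-300*(-1/172)*(1/67) - 241*1/22) = 77*((75/43)*(1/67) - 241/22) = 77*(75/2881 - 241/22) = 77*(-692671/63382) = -4848697/5762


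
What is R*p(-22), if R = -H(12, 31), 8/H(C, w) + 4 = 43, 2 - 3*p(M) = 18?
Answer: 128/117 ≈ 1.0940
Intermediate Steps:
p(M) = -16/3 (p(M) = ⅔ - ⅓*18 = ⅔ - 6 = -16/3)
H(C, w) = 8/39 (H(C, w) = 8/(-4 + 43) = 8/39)
R = -8/39 (R = -1*8/39 = -8/39 ≈ -0.20513)
R*p(-22) = -8/39*(-16/3) = 128/117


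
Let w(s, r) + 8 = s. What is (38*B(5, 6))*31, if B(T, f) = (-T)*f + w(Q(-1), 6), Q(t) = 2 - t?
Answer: -41230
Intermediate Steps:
w(s, r) = -8 + s
B(T, f) = -5 - T*f (B(T, f) = (-T)*f + (-8 + (2 - 1*(-1))) = -T*f + (-8 + (2 + 1)) = -T*f + (-8 + 3) = -T*f - 5 = -5 - T*f)
(38*B(5, 6))*31 = (38*(-5 - 1*5*6))*31 = (38*(-5 - 30))*31 = (38*(-35))*31 = -1330*31 = -41230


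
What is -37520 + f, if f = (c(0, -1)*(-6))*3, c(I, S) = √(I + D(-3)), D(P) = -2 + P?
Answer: -37520 - 18*I*√5 ≈ -37520.0 - 40.249*I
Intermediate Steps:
c(I, S) = √(-5 + I) (c(I, S) = √(I + (-2 - 3)) = √(I - 5) = √(-5 + I))
f = -18*I*√5 (f = (√(-5 + 0)*(-6))*3 = (√(-5)*(-6))*3 = ((I*√5)*(-6))*3 = -6*I*√5*3 = -18*I*√5 ≈ -40.249*I)
-37520 + f = -37520 - 18*I*√5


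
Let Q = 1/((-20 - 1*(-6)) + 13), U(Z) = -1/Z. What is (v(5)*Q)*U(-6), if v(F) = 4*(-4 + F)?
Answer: -2/3 ≈ -0.66667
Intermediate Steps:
v(F) = -16 + 4*F
Q = -1 (Q = 1/((-20 + 6) + 13) = 1/(-14 + 13) = 1/(-1) = -1)
(v(5)*Q)*U(-6) = ((-16 + 4*5)*(-1))*(-1/(-6)) = ((-16 + 20)*(-1))*(-1*(-1/6)) = (4*(-1))*(1/6) = -4*1/6 = -2/3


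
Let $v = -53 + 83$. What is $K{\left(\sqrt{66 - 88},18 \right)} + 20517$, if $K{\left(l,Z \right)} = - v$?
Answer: $20487$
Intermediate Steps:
$v = 30$
$K{\left(l,Z \right)} = -30$ ($K{\left(l,Z \right)} = \left(-1\right) 30 = -30$)
$K{\left(\sqrt{66 - 88},18 \right)} + 20517 = -30 + 20517 = 20487$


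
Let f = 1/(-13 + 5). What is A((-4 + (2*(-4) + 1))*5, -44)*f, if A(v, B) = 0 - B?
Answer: -11/2 ≈ -5.5000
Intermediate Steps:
A(v, B) = -B
f = -1/8 (f = 1/(-8) = -1/8 ≈ -0.12500)
A((-4 + (2*(-4) + 1))*5, -44)*f = -1*(-44)*(-1/8) = 44*(-1/8) = -11/2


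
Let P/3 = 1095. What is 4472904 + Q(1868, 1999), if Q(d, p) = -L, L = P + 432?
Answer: 4469187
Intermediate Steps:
P = 3285 (P = 3*1095 = 3285)
L = 3717 (L = 3285 + 432 = 3717)
Q(d, p) = -3717 (Q(d, p) = -1*3717 = -3717)
4472904 + Q(1868, 1999) = 4472904 - 3717 = 4469187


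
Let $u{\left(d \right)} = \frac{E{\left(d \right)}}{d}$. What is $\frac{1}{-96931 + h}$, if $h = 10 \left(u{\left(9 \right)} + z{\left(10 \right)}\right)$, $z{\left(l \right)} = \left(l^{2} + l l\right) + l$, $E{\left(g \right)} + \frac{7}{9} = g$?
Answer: $- \frac{81}{7680571} \approx -1.0546 \cdot 10^{-5}$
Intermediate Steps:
$E{\left(g \right)} = - \frac{7}{9} + g$
$z{\left(l \right)} = l + 2 l^{2}$ ($z{\left(l \right)} = \left(l^{2} + l^{2}\right) + l = 2 l^{2} + l = l + 2 l^{2}$)
$u{\left(d \right)} = \frac{- \frac{7}{9} + d}{d}$
$h = \frac{170840}{81}$ ($h = 10 \left(\frac{- \frac{7}{9} + 9}{9} + 10 \left(1 + 2 \cdot 10\right)\right) = 10 \left(\frac{1}{9} \cdot \frac{74}{9} + 10 \left(1 + 20\right)\right) = 10 \left(\frac{74}{81} + 10 \cdot 21\right) = 10 \left(\frac{74}{81} + 210\right) = 10 \cdot \frac{17084}{81} = \frac{170840}{81} \approx 2109.1$)
$\frac{1}{-96931 + h} = \frac{1}{-96931 + \frac{170840}{81}} = \frac{1}{- \frac{7680571}{81}} = - \frac{81}{7680571}$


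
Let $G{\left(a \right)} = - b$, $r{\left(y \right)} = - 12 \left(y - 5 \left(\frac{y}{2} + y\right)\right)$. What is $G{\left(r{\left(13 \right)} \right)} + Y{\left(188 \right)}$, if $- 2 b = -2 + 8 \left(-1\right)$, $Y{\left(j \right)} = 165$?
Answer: $160$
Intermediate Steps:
$b = 5$ ($b = - \frac{-2 + 8 \left(-1\right)}{2} = - \frac{-2 - 8}{2} = \left(- \frac{1}{2}\right) \left(-10\right) = 5$)
$r{\left(y \right)} = 78 y$ ($r{\left(y \right)} = - 12 \left(y - 5 \left(y \frac{1}{2} + y\right)\right) = - 12 \left(y - 5 \left(\frac{y}{2} + y\right)\right) = - 12 \left(y - 5 \frac{3 y}{2}\right) = - 12 \left(y - \frac{15 y}{2}\right) = - 12 \left(- \frac{13 y}{2}\right) = 78 y$)
$G{\left(a \right)} = -5$ ($G{\left(a \right)} = \left(-1\right) 5 = -5$)
$G{\left(r{\left(13 \right)} \right)} + Y{\left(188 \right)} = -5 + 165 = 160$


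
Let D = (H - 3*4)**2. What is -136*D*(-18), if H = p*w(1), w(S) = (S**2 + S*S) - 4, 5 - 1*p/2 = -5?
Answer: 6619392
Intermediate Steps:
p = 20 (p = 10 - 2*(-5) = 10 + 10 = 20)
w(S) = -4 + 2*S**2 (w(S) = (S**2 + S**2) - 4 = 2*S**2 - 4 = -4 + 2*S**2)
H = -40 (H = 20*(-4 + 2*1**2) = 20*(-4 + 2*1) = 20*(-4 + 2) = 20*(-2) = -40)
D = 2704 (D = (-40 - 3*4)**2 = (-40 - 12)**2 = (-52)**2 = 2704)
-136*D*(-18) = -136*2704*(-18) = -367744*(-18) = 6619392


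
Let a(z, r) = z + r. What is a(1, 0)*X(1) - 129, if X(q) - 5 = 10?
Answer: -114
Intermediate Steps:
a(z, r) = r + z
X(q) = 15 (X(q) = 5 + 10 = 15)
a(1, 0)*X(1) - 129 = (0 + 1)*15 - 129 = 1*15 - 129 = 15 - 129 = -114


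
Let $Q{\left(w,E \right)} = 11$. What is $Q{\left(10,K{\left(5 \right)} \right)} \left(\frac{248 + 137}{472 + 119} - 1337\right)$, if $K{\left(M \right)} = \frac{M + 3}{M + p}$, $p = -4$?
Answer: $- \frac{8687602}{591} \approx -14700.0$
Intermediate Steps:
$K{\left(M \right)} = \frac{3 + M}{-4 + M}$ ($K{\left(M \right)} = \frac{M + 3}{M - 4} = \frac{3 + M}{-4 + M}$)
$Q{\left(10,K{\left(5 \right)} \right)} \left(\frac{248 + 137}{472 + 119} - 1337\right) = 11 \left(\frac{248 + 137}{472 + 119} - 1337\right) = 11 \left(\frac{385}{591} - 1337\right) = 11 \left(- \frac{789782}{591}\right) = - \frac{8687602}{591}$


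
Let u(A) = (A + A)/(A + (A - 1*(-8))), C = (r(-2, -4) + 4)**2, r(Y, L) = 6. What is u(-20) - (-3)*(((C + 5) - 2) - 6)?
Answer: 1169/4 ≈ 292.25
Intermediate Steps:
C = 100 (C = (6 + 4)**2 = 10**2 = 100)
u(A) = 2*A/(8 + 2*A) (u(A) = (2*A)/(A + (A + 8)) = (2*A)/(A + (8 + A)) = (2*A)/(8 + 2*A) = 2*A/(8 + 2*A))
u(-20) - (-3)*(((C + 5) - 2) - 6) = -20/(4 - 20) - (-3)*(((100 + 5) - 2) - 6) = -20/(-16) - (-3)*((105 - 2) - 6) = -20*(-1/16) - (-3)*(103 - 6) = 5/4 - (-3)*97 = 5/4 - 1*(-291) = 5/4 + 291 = 1169/4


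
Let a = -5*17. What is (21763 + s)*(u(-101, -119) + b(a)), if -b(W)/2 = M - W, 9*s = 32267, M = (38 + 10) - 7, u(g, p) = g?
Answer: -80531302/9 ≈ -8.9479e+6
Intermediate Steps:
M = 41 (M = 48 - 7 = 41)
s = 32267/9 (s = (⅑)*32267 = 32267/9 ≈ 3585.2)
a = -85
b(W) = -82 + 2*W (b(W) = -2*(41 - W) = -82 + 2*W)
(21763 + s)*(u(-101, -119) + b(a)) = (21763 + 32267/9)*(-101 + (-82 + 2*(-85))) = 228134*(-101 + (-82 - 170))/9 = 228134*(-101 - 252)/9 = (228134/9)*(-353) = -80531302/9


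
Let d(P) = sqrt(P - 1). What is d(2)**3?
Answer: 1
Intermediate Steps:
d(P) = sqrt(-1 + P)
d(2)**3 = (sqrt(-1 + 2))**3 = (sqrt(1))**3 = 1**3 = 1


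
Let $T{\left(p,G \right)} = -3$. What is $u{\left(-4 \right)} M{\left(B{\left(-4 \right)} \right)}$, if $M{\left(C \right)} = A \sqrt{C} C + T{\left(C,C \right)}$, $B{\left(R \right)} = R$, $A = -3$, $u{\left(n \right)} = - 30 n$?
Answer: $-360 + 2880 i \approx -360.0 + 2880.0 i$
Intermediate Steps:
$M{\left(C \right)} = -3 - 3 C^{\frac{3}{2}}$ ($M{\left(C \right)} = - 3 \sqrt{C} C - 3 = - 3 C^{\frac{3}{2}} - 3 = -3 - 3 C^{\frac{3}{2}}$)
$u{\left(-4 \right)} M{\left(B{\left(-4 \right)} \right)} = \left(-30\right) \left(-4\right) \left(-3 - 3 \left(-4\right)^{\frac{3}{2}}\right) = 120 \left(-3 - 3 \left(- 8 i\right)\right) = 120 \left(-3 + 24 i\right) = -360 + 2880 i$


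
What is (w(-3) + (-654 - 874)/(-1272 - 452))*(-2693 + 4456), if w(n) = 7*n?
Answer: -15283447/431 ≈ -35460.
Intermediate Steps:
(w(-3) + (-654 - 874)/(-1272 - 452))*(-2693 + 4456) = (7*(-3) + (-654 - 874)/(-1272 - 452))*(-2693 + 4456) = (-21 - 1528/(-1724))*1763 = (-21 - 1528*(-1/1724))*1763 = (-21 + 382/431)*1763 = -8669/431*1763 = -15283447/431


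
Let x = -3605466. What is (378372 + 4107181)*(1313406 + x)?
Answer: -10281156609180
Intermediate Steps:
(378372 + 4107181)*(1313406 + x) = (378372 + 4107181)*(1313406 - 3605466) = 4485553*(-2292060) = -10281156609180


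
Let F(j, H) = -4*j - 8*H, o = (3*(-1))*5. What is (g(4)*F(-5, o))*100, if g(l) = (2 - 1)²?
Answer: 14000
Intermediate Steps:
g(l) = 1 (g(l) = 1² = 1)
o = -15 (o = -3*5 = -15)
F(j, H) = -8*H - 4*j
(g(4)*F(-5, o))*100 = (1*(-8*(-15) - 4*(-5)))*100 = (1*(120 + 20))*100 = (1*140)*100 = 140*100 = 14000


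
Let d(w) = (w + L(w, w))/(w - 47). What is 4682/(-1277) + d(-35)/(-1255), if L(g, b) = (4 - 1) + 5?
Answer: -481859099/131416070 ≈ -3.6667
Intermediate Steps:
L(g, b) = 8 (L(g, b) = 3 + 5 = 8)
d(w) = (8 + w)/(-47 + w) (d(w) = (w + 8)/(w - 47) = (8 + w)/(-47 + w))
4682/(-1277) + d(-35)/(-1255) = 4682/(-1277) + ((8 - 35)/(-47 - 35))/(-1255) = 4682*(-1/1277) + (-27/(-82))*(-1/1255) = -4682/1277 - 1/82*(-27)*(-1/1255) = -4682/1277 + (27/82)*(-1/1255) = -4682/1277 - 27/102910 = -481859099/131416070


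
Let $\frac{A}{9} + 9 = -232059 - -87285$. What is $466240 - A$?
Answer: $1769287$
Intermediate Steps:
$A = -1303047$ ($A = -81 + 9 \left(-232059 - -87285\right) = -81 + 9 \left(-232059 + 87285\right) = -81 + 9 \left(-144774\right) = -81 - 1302966 = -1303047$)
$466240 - A = 466240 - -1303047 = 466240 + 1303047 = 1769287$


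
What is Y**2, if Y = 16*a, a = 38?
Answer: 369664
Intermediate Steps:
Y = 608 (Y = 16*38 = 608)
Y**2 = 608**2 = 369664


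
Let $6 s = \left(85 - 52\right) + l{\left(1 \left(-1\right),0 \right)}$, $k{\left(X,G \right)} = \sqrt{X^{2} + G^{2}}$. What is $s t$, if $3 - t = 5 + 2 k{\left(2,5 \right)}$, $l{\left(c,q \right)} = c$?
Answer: $- \frac{32}{3} - \frac{32 \sqrt{29}}{3} \approx -68.108$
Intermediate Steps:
$k{\left(X,G \right)} = \sqrt{G^{2} + X^{2}}$
$s = \frac{16}{3}$ ($s = \frac{\left(85 - 52\right) + 1 \left(-1\right)}{6} = \frac{33 - 1}{6} = \frac{1}{6} \cdot 32 = \frac{16}{3} \approx 5.3333$)
$t = -2 - 2 \sqrt{29}$ ($t = 3 - \left(5 + 2 \sqrt{5^{2} + 2^{2}}\right) = 3 - \left(5 + 2 \sqrt{25 + 4}\right) = 3 - \left(5 + 2 \sqrt{29}\right) = -2 - 2 \sqrt{29} \approx -12.77$)
$s t = \frac{16 \left(-2 - 2 \sqrt{29}\right)}{3} = - \frac{32}{3} - \frac{32 \sqrt{29}}{3}$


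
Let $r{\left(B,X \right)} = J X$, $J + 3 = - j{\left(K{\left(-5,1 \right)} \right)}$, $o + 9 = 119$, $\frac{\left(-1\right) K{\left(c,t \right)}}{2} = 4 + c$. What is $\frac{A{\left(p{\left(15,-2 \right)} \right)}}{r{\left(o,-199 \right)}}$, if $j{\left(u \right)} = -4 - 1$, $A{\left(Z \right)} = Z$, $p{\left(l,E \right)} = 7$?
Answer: $- \frac{7}{398} \approx -0.017588$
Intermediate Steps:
$K{\left(c,t \right)} = -8 - 2 c$ ($K{\left(c,t \right)} = - 2 \left(4 + c\right) = -8 - 2 c$)
$j{\left(u \right)} = -5$ ($j{\left(u \right)} = -4 - 1 = -5$)
$o = 110$ ($o = -9 + 119 = 110$)
$J = 2$ ($J = -3 - -5 = -3 + 5 = 2$)
$r{\left(B,X \right)} = 2 X$
$\frac{A{\left(p{\left(15,-2 \right)} \right)}}{r{\left(o,-199 \right)}} = \frac{7}{2 \left(-199\right)} = \frac{7}{-398} = 7 \left(- \frac{1}{398}\right) = - \frac{7}{398}$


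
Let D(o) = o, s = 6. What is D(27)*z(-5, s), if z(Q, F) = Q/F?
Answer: -45/2 ≈ -22.500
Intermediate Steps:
D(27)*z(-5, s) = 27*(-5/6) = 27*(-5*⅙) = 27*(-⅚) = -45/2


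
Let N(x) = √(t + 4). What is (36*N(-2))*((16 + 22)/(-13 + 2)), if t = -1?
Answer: -1368*√3/11 ≈ -215.40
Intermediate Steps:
N(x) = √3 (N(x) = √(-1 + 4) = √3)
(36*N(-2))*((16 + 22)/(-13 + 2)) = (36*√3)*((16 + 22)/(-13 + 2)) = (36*√3)*(38/(-11)) = (36*√3)*(38*(-1/11)) = (36*√3)*(-38/11) = -1368*√3/11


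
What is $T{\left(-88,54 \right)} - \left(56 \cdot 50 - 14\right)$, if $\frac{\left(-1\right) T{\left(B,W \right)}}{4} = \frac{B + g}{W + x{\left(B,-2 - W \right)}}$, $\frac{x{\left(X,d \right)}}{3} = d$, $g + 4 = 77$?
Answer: $- \frac{52944}{19} \approx -2786.5$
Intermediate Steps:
$g = 73$ ($g = -4 + 77 = 73$)
$x{\left(X,d \right)} = 3 d$
$T{\left(B,W \right)} = - \frac{4 \left(73 + B\right)}{-6 - 2 W}$ ($T{\left(B,W \right)} = - 4 \frac{B + 73}{W + 3 \left(-2 - W\right)} = - 4 \frac{73 + B}{W - \left(6 + 3 W\right)} = - 4 \frac{73 + B}{-6 - 2 W} = - \frac{4 \left(73 + B\right)}{-6 - 2 W}$)
$T{\left(-88,54 \right)} - \left(56 \cdot 50 - 14\right) = \frac{2 \left(73 - 88\right)}{3 + 54} - \left(56 \cdot 50 - 14\right) = 2 \cdot \frac{1}{57} \left(-15\right) - \left(2800 - 14\right) = 2 \cdot \frac{1}{57} \left(-15\right) - 2786 = - \frac{10}{19} - 2786 = - \frac{52944}{19}$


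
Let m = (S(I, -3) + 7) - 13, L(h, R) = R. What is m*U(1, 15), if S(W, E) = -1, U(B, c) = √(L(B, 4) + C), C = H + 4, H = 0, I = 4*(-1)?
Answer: -14*√2 ≈ -19.799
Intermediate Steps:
I = -4
C = 4 (C = 0 + 4 = 4)
U(B, c) = 2*√2 (U(B, c) = √(4 + 4) = √8 = 2*√2)
m = -7 (m = (-1 + 7) - 13 = 6 - 13 = -7)
m*U(1, 15) = -14*√2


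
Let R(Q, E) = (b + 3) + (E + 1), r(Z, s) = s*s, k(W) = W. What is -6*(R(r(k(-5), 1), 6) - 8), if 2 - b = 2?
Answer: -12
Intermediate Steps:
b = 0 (b = 2 - 1*2 = 2 - 2 = 0)
r(Z, s) = s²
R(Q, E) = 4 + E (R(Q, E) = (0 + 3) + (E + 1) = 3 + (1 + E) = 4 + E)
-6*(R(r(k(-5), 1), 6) - 8) = -6*((4 + 6) - 8) = -6*(10 - 8) = -6*2 = -12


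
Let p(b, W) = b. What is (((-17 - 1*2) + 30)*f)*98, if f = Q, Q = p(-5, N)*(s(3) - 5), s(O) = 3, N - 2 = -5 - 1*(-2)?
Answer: 10780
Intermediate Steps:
N = -1 (N = 2 + (-5 - 1*(-2)) = 2 + (-5 + 2) = 2 - 3 = -1)
Q = 10 (Q = -5*(3 - 5) = -5*(-2) = 10)
f = 10
(((-17 - 1*2) + 30)*f)*98 = (((-17 - 1*2) + 30)*10)*98 = (((-17 - 2) + 30)*10)*98 = ((-19 + 30)*10)*98 = (11*10)*98 = 110*98 = 10780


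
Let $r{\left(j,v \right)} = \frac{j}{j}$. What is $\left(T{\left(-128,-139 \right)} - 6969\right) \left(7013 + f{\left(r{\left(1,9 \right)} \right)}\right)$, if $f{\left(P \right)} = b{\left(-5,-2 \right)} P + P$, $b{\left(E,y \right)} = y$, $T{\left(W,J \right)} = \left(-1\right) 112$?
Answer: $-49651972$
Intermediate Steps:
$T{\left(W,J \right)} = -112$
$r{\left(j,v \right)} = 1$
$f{\left(P \right)} = - P$ ($f{\left(P \right)} = - 2 P + P = - P$)
$\left(T{\left(-128,-139 \right)} - 6969\right) \left(7013 + f{\left(r{\left(1,9 \right)} \right)}\right) = \left(-112 - 6969\right) \left(7013 - 1\right) = - 7081 \left(7013 - 1\right) = \left(-7081\right) 7012 = -49651972$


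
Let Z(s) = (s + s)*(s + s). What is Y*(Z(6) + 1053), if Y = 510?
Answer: 610470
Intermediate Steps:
Z(s) = 4*s**2 (Z(s) = (2*s)*(2*s) = 4*s**2)
Y*(Z(6) + 1053) = 510*(4*6**2 + 1053) = 510*(4*36 + 1053) = 510*(144 + 1053) = 510*1197 = 610470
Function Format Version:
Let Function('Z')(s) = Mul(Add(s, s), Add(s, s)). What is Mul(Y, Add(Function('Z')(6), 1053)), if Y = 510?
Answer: 610470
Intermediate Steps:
Function('Z')(s) = Mul(4, Pow(s, 2)) (Function('Z')(s) = Mul(Mul(2, s), Mul(2, s)) = Mul(4, Pow(s, 2)))
Mul(Y, Add(Function('Z')(6), 1053)) = Mul(510, Add(Mul(4, Pow(6, 2)), 1053)) = Mul(510, Add(Mul(4, 36), 1053)) = Mul(510, Add(144, 1053)) = Mul(510, 1197) = 610470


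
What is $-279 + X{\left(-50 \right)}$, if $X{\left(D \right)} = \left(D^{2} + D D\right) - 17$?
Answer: $4704$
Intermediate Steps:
$X{\left(D \right)} = -17 + 2 D^{2}$ ($X{\left(D \right)} = \left(D^{2} + D^{2}\right) - 17 = 2 D^{2} - 17 = -17 + 2 D^{2}$)
$-279 + X{\left(-50 \right)} = -279 - \left(17 - 2 \left(-50\right)^{2}\right) = -279 + \left(-17 + 2 \cdot 2500\right) = -279 + \left(-17 + 5000\right) = -279 + 4983 = 4704$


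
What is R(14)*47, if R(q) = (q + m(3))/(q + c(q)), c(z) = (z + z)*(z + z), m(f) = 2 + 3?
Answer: 47/42 ≈ 1.1190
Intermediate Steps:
m(f) = 5
c(z) = 4*z² (c(z) = (2*z)*(2*z) = 4*z²)
R(q) = (5 + q)/(q + 4*q²) (R(q) = (q + 5)/(q + 4*q²) = (5 + q)/(q + 4*q²))
R(14)*47 = ((5 + 14)/(14*(1 + 4*14)))*47 = ((1/14)*19/(1 + 56))*47 = ((1/14)*19/57)*47 = ((1/14)*(1/57)*19)*47 = (1/42)*47 = 47/42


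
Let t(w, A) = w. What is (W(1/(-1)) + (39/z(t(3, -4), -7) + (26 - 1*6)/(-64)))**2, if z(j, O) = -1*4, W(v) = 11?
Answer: 225/256 ≈ 0.87891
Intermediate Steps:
z(j, O) = -4
(W(1/(-1)) + (39/z(t(3, -4), -7) + (26 - 1*6)/(-64)))**2 = (11 + (39/(-4) + (26 - 1*6)/(-64)))**2 = (11 + (39*(-1/4) + (26 - 6)*(-1/64)))**2 = (11 + (-39/4 + 20*(-1/64)))**2 = (11 + (-39/4 - 5/16))**2 = (11 - 161/16)**2 = (15/16)**2 = 225/256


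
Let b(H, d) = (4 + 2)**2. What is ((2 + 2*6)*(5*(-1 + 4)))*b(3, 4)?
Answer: 7560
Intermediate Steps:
b(H, d) = 36 (b(H, d) = 6**2 = 36)
((2 + 2*6)*(5*(-1 + 4)))*b(3, 4) = ((2 + 2*6)*(5*(-1 + 4)))*36 = ((2 + 12)*(5*3))*36 = (14*15)*36 = 210*36 = 7560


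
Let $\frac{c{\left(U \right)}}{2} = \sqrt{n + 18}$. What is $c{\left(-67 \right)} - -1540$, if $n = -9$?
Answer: $1546$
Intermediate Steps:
$c{\left(U \right)} = 6$ ($c{\left(U \right)} = 2 \sqrt{-9 + 18} = 2 \sqrt{9} = 2 \cdot 3 = 6$)
$c{\left(-67 \right)} - -1540 = 6 - -1540 = 6 + 1540 = 1546$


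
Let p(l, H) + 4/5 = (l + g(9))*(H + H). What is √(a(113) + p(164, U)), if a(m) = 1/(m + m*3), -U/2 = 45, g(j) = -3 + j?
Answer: I*√39074158695/1130 ≈ 174.93*I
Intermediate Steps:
U = -90 (U = -2*45 = -90)
a(m) = 1/(4*m) (a(m) = 1/(m + 3*m) = 1/(4*m))
p(l, H) = -⅘ + 2*H*(6 + l) (p(l, H) = -⅘ + (l + (-3 + 9))*(H + H) = -⅘ + (l + 6)*(2*H) = -⅘ + (6 + l)*(2*H) = -⅘ + 2*H*(6 + l))
√(a(113) + p(164, U)) = √((¼)/113 + (-⅘ + 12*(-90) + 2*(-90)*164)) = √((¼)*(1/113) + (-⅘ - 1080 - 29520)) = √(1/452 - 153004/5) = √(-69157803/2260) = I*√39074158695/1130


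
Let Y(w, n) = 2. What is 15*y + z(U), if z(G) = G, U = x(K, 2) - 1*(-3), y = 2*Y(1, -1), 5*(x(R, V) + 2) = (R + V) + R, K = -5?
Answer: 297/5 ≈ 59.400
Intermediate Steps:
x(R, V) = -2 + V/5 + 2*R/5 (x(R, V) = -2 + ((R + V) + R)/5 = -2 + (V + 2*R)/5 = -2 + (V/5 + 2*R/5) = -2 + V/5 + 2*R/5)
y = 4 (y = 2*2 = 4)
U = -3/5 (U = (-2 + (1/5)*2 + (2/5)*(-5)) - 1*(-3) = (-2 + 2/5 - 2) + 3 = -18/5 + 3 = -3/5 ≈ -0.60000)
15*y + z(U) = 15*4 - 3/5 = 60 - 3/5 = 297/5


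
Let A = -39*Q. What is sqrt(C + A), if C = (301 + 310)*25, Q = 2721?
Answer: 2*I*sqrt(22711) ≈ 301.4*I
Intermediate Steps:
C = 15275 (C = 611*25 = 15275)
A = -106119 (A = -39*2721 = -106119)
sqrt(C + A) = sqrt(15275 - 106119) = sqrt(-90844) = 2*I*sqrt(22711)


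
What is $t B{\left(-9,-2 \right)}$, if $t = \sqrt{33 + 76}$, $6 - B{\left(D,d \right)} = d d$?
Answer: $2 \sqrt{109} \approx 20.881$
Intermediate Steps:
$B{\left(D,d \right)} = 6 - d^{2}$ ($B{\left(D,d \right)} = 6 - d d = 6 - d^{2}$)
$t = \sqrt{109} \approx 10.44$
$t B{\left(-9,-2 \right)} = \sqrt{109} \left(6 - \left(-2\right)^{2}\right) = \sqrt{109} \left(6 - 4\right) = \sqrt{109} \cdot 2 = 2 \sqrt{109}$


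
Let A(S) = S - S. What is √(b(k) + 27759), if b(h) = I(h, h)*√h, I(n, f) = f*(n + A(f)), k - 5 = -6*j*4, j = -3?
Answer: √(27759 + 5929*√77) ≈ 282.46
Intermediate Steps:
A(S) = 0
k = 77 (k = 5 - 6*(-3)*4 = 5 + 18*4 = 5 + 72 = 77)
I(n, f) = f*n (I(n, f) = f*(n + 0) = f*n)
b(h) = h^(5/2) (b(h) = (h*h)*√h = h²*√h = h^(5/2))
√(b(k) + 27759) = √(77^(5/2) + 27759) = √(5929*√77 + 27759) = √(27759 + 5929*√77)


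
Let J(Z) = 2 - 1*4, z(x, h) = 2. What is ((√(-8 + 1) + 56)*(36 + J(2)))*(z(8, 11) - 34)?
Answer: -60928 - 1088*I*√7 ≈ -60928.0 - 2878.6*I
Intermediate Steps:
J(Z) = -2 (J(Z) = 2 - 4 = -2)
((√(-8 + 1) + 56)*(36 + J(2)))*(z(8, 11) - 34) = ((√(-8 + 1) + 56)*(36 - 2))*(2 - 34) = ((√(-7) + 56)*34)*(-32) = ((I*√7 + 56)*34)*(-32) = ((56 + I*√7)*34)*(-32) = (1904 + 34*I*√7)*(-32) = -60928 - 1088*I*√7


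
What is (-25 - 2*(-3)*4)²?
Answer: 1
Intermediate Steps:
(-25 - 2*(-3)*4)² = (-25 + 6*4)² = (-25 + 24)² = (-1)² = 1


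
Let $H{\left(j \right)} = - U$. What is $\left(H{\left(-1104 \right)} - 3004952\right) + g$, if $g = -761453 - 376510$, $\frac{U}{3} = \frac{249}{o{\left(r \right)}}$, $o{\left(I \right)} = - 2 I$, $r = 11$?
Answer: $- \frac{91143383}{22} \approx -4.1429 \cdot 10^{6}$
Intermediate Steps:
$U = - \frac{747}{22}$ ($U = 3 \frac{249}{\left(-2\right) 11} = 3 \frac{249}{-22} = 3 \cdot 249 \left(- \frac{1}{22}\right) = 3 \left(- \frac{249}{22}\right) = - \frac{747}{22} \approx -33.955$)
$H{\left(j \right)} = \frac{747}{22}$ ($H{\left(j \right)} = \left(-1\right) \left(- \frac{747}{22}\right) = \frac{747}{22}$)
$g = -1137963$ ($g = -761453 - 376510 = -1137963$)
$\left(H{\left(-1104 \right)} - 3004952\right) + g = \left(\frac{747}{22} - 3004952\right) - 1137963 = - \frac{66108197}{22} - 1137963 = - \frac{91143383}{22}$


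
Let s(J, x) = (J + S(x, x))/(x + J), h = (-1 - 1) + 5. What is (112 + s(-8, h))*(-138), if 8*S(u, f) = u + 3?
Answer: -156561/10 ≈ -15656.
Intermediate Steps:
S(u, f) = 3/8 + u/8 (S(u, f) = (u + 3)/8 = (3 + u)/8 = 3/8 + u/8)
h = 3 (h = -2 + 5 = 3)
s(J, x) = (3/8 + J + x/8)/(J + x) (s(J, x) = (J + (3/8 + x/8))/(x + J) = (3/8 + J + x/8)/(J + x))
(112 + s(-8, h))*(-138) = (112 + (3/8 - 8 + (⅛)*3)/(-8 + 3))*(-138) = (112 + (3/8 - 8 + 3/8)/(-5))*(-138) = (112 - ⅕*(-29/4))*(-138) = (112 + 29/20)*(-138) = (2269/20)*(-138) = -156561/10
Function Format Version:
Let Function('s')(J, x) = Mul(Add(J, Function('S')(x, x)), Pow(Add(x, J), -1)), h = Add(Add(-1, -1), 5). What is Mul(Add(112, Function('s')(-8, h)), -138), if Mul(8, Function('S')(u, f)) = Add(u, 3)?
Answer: Rational(-156561, 10) ≈ -15656.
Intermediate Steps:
Function('S')(u, f) = Add(Rational(3, 8), Mul(Rational(1, 8), u)) (Function('S')(u, f) = Mul(Rational(1, 8), Add(u, 3)) = Mul(Rational(1, 8), Add(3, u)) = Add(Rational(3, 8), Mul(Rational(1, 8), u)))
h = 3 (h = Add(-2, 5) = 3)
Function('s')(J, x) = Mul(Pow(Add(J, x), -1), Add(Rational(3, 8), J, Mul(Rational(1, 8), x))) (Function('s')(J, x) = Mul(Add(J, Add(Rational(3, 8), Mul(Rational(1, 8), x))), Pow(Add(x, J), -1)) = Mul(Add(Rational(3, 8), J, Mul(Rational(1, 8), x)), Pow(Add(J, x), -1)) = Mul(Pow(Add(J, x), -1), Add(Rational(3, 8), J, Mul(Rational(1, 8), x))))
Mul(Add(112, Function('s')(-8, h)), -138) = Mul(Add(112, Mul(Pow(Add(-8, 3), -1), Add(Rational(3, 8), -8, Mul(Rational(1, 8), 3)))), -138) = Mul(Add(112, Mul(Pow(-5, -1), Add(Rational(3, 8), -8, Rational(3, 8)))), -138) = Mul(Add(112, Mul(Rational(-1, 5), Rational(-29, 4))), -138) = Mul(Add(112, Rational(29, 20)), -138) = Mul(Rational(2269, 20), -138) = Rational(-156561, 10)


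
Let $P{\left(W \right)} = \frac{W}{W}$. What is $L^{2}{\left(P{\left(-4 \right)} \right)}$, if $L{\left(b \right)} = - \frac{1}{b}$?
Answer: $1$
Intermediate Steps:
$P{\left(W \right)} = 1$
$L^{2}{\left(P{\left(-4 \right)} \right)} = \left(- 1^{-1}\right)^{2} = \left(\left(-1\right) 1\right)^{2} = \left(-1\right)^{2} = 1$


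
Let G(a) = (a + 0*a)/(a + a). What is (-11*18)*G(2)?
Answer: -99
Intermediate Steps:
G(a) = ½ (G(a) = (a + 0)/((2*a)) = a*(1/(2*a)) = ½)
(-11*18)*G(2) = -11*18*(½) = -198*½ = -99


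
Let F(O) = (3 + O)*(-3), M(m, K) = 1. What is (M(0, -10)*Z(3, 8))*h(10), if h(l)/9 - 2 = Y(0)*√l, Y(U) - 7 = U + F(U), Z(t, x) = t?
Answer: 54 - 54*√10 ≈ -116.76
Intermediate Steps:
F(O) = -9 - 3*O
Y(U) = -2 - 2*U (Y(U) = 7 + (U + (-9 - 3*U)) = 7 + (-9 - 2*U) = -2 - 2*U)
h(l) = 18 - 18*√l (h(l) = 18 + 9*((-2 - 2*0)*√l) = 18 + 9*((-2 + 0)*√l) = 18 + 9*(-2*√l) = 18 - 18*√l)
(M(0, -10)*Z(3, 8))*h(10) = (1*3)*(18 - 18*√10) = 3*(18 - 18*√10) = 54 - 54*√10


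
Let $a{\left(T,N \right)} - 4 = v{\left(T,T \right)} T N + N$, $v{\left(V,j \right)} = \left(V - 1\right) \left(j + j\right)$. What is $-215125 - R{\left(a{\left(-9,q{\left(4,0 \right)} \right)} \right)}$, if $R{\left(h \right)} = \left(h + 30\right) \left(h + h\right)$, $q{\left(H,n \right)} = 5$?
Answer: $-130658227$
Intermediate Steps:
$v{\left(V,j \right)} = 2 j \left(-1 + V\right)$ ($v{\left(V,j \right)} = \left(-1 + V\right) 2 j = 2 j \left(-1 + V\right)$)
$a{\left(T,N \right)} = 4 + N + 2 N T^{2} \left(-1 + T\right)$ ($a{\left(T,N \right)} = 4 + \left(2 T \left(-1 + T\right) T N + N\right) = 4 + \left(2 T^{2} \left(-1 + T\right) N + N\right) = 4 + \left(2 N T^{2} \left(-1 + T\right) + N\right) = 4 + \left(N + 2 N T^{2} \left(-1 + T\right)\right) = 4 + N + 2 N T^{2} \left(-1 + T\right)$)
$R{\left(h \right)} = 2 h \left(30 + h\right)$ ($R{\left(h \right)} = \left(30 + h\right) 2 h = 2 h \left(30 + h\right)$)
$-215125 - R{\left(a{\left(-9,q{\left(4,0 \right)} \right)} \right)} = -215125 - 2 \left(4 + 5 + 2 \cdot 5 \left(-9\right)^{2} \left(-1 - 9\right)\right) \left(30 + \left(4 + 5 + 2 \cdot 5 \left(-9\right)^{2} \left(-1 - 9\right)\right)\right) = -215125 - 2 \left(4 + 5 + 2 \cdot 5 \cdot 81 \left(-10\right)\right) \left(30 + \left(4 + 5 + 2 \cdot 5 \cdot 81 \left(-10\right)\right)\right) = -215125 - 2 \left(4 + 5 - 8100\right) \left(30 + \left(4 + 5 - 8100\right)\right) = -215125 - 2 \left(-8091\right) \left(30 - 8091\right) = -215125 - 2 \left(-8091\right) \left(-8061\right) = -215125 - 130443102 = -130658227$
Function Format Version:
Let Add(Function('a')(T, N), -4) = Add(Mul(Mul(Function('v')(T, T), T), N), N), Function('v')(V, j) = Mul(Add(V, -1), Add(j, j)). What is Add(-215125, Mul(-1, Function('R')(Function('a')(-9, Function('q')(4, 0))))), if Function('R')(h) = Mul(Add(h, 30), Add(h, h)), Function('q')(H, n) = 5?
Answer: -130658227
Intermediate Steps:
Function('v')(V, j) = Mul(2, j, Add(-1, V)) (Function('v')(V, j) = Mul(Add(-1, V), Mul(2, j)) = Mul(2, j, Add(-1, V)))
Function('a')(T, N) = Add(4, N, Mul(2, N, Pow(T, 2), Add(-1, T))) (Function('a')(T, N) = Add(4, Add(Mul(Mul(Mul(2, T, Add(-1, T)), T), N), N)) = Add(4, Add(Mul(Mul(2, Pow(T, 2), Add(-1, T)), N), N)) = Add(4, Add(Mul(2, N, Pow(T, 2), Add(-1, T)), N)) = Add(4, Add(N, Mul(2, N, Pow(T, 2), Add(-1, T)))) = Add(4, N, Mul(2, N, Pow(T, 2), Add(-1, T))))
Function('R')(h) = Mul(2, h, Add(30, h)) (Function('R')(h) = Mul(Add(30, h), Mul(2, h)) = Mul(2, h, Add(30, h)))
Add(-215125, Mul(-1, Function('R')(Function('a')(-9, Function('q')(4, 0))))) = Add(-215125, Mul(-1, Mul(2, Add(4, 5, Mul(2, 5, Pow(-9, 2), Add(-1, -9))), Add(30, Add(4, 5, Mul(2, 5, Pow(-9, 2), Add(-1, -9))))))) = Add(-215125, Mul(-1, Mul(2, Add(4, 5, Mul(2, 5, 81, -10)), Add(30, Add(4, 5, Mul(2, 5, 81, -10)))))) = Add(-215125, Mul(-1, Mul(2, Add(4, 5, -8100), Add(30, Add(4, 5, -8100))))) = Add(-215125, Mul(-1, Mul(2, -8091, Add(30, -8091)))) = Add(-215125, Mul(-1, Mul(2, -8091, -8061))) = Add(-215125, Mul(-1, 130443102)) = Add(-215125, -130443102) = -130658227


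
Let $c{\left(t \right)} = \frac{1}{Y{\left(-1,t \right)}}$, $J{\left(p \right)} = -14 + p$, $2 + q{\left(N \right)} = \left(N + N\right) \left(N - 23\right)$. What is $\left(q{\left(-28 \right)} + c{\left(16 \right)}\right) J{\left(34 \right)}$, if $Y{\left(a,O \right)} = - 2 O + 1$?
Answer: $\frac{1769460}{31} \approx 57079.0$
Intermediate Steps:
$q{\left(N \right)} = -2 + 2 N \left(-23 + N\right)$ ($q{\left(N \right)} = -2 + \left(N + N\right) \left(N - 23\right) = -2 + 2 N \left(-23 + N\right)$)
$Y{\left(a,O \right)} = 1 - 2 O$
$c{\left(t \right)} = \frac{1}{1 - 2 t}$
$\left(q{\left(-28 \right)} + c{\left(16 \right)}\right) J{\left(34 \right)} = \left(\left(-2 - -1288 + 2 \left(-28\right)^{2}\right) - \frac{1}{-1 + 2 \cdot 16}\right) \left(-14 + 34\right) = \left(\left(-2 + 1288 + 2 \cdot 784\right) - \frac{1}{-1 + 32}\right) 20 = \left(\left(-2 + 1288 + 1568\right) - \frac{1}{31}\right) 20 = \left(2854 - \frac{1}{31}\right) 20 = \frac{88473}{31} \cdot 20 = \frac{1769460}{31}$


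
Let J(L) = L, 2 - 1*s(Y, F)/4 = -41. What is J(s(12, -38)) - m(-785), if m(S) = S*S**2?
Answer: 483736797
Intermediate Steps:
s(Y, F) = 172 (s(Y, F) = 8 - 4*(-41) = 8 + 164 = 172)
m(S) = S**3
J(s(12, -38)) - m(-785) = 172 - 1*(-785)**3 = 172 - 1*(-483736625) = 172 + 483736625 = 483736797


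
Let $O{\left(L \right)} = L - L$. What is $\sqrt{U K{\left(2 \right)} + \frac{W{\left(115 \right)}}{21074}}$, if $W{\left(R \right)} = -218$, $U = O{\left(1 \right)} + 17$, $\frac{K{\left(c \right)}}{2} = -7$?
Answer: $\frac{i \sqrt{26425900355}}{10537} \approx 15.428 i$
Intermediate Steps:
$K{\left(c \right)} = -14$ ($K{\left(c \right)} = 2 \left(-7\right) = -14$)
$O{\left(L \right)} = 0$
$U = 17$ ($U = 0 + 17 = 17$)
$\sqrt{U K{\left(2 \right)} + \frac{W{\left(115 \right)}}{21074}} = \sqrt{17 \left(-14\right) - \frac{218}{21074}} = \sqrt{-238 - \frac{109}{10537}} = \sqrt{- \frac{2507915}{10537}} = \frac{i \sqrt{26425900355}}{10537}$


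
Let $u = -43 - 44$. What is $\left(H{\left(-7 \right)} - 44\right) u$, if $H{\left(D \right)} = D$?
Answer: $4437$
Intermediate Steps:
$u = -87$ ($u = -43 - 44 = -87$)
$\left(H{\left(-7 \right)} - 44\right) u = \left(-7 - 44\right) \left(-87\right) = \left(-51\right) \left(-87\right) = 4437$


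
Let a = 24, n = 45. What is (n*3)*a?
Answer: 3240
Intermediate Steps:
(n*3)*a = (45*3)*24 = 135*24 = 3240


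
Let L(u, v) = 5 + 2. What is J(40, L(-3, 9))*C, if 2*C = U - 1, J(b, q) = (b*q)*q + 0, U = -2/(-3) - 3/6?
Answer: -2450/3 ≈ -816.67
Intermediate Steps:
L(u, v) = 7
U = ⅙ (U = -2*(-⅓) - 3*⅙ = ⅔ - ½ = ⅙ ≈ 0.16667)
J(b, q) = b*q² (J(b, q) = b*q² + 0 = b*q²)
C = -5/12 (C = (⅙ - 1)/2 = (½)*(-⅚) = -5/12 ≈ -0.41667)
J(40, L(-3, 9))*C = (40*7²)*(-5/12) = (40*49)*(-5/12) = 1960*(-5/12) = -2450/3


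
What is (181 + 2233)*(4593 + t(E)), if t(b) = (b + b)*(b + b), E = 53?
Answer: 38211206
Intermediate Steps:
t(b) = 4*b² (t(b) = (2*b)*(2*b) = 4*b²)
(181 + 2233)*(4593 + t(E)) = (181 + 2233)*(4593 + 4*53²) = 2414*(4593 + 4*2809) = 2414*(4593 + 11236) = 2414*15829 = 38211206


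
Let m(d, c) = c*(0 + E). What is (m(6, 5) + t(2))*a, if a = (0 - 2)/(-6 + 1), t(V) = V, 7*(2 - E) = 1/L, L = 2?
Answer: 163/35 ≈ 4.6571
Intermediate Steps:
E = 27/14 (E = 2 - ⅐/2 = 2 - ⅐*½ = 2 - 1/14 = 27/14 ≈ 1.9286)
m(d, c) = 27*c/14 (m(d, c) = c*(0 + 27/14) = c*(27/14) = 27*c/14)
a = ⅖ (a = -2/(-5) = -2*(-⅕) = ⅖ ≈ 0.40000)
(m(6, 5) + t(2))*a = ((27/14)*5 + 2)*(⅖) = (135/14 + 2)*(⅖) = (163/14)*(⅖) = 163/35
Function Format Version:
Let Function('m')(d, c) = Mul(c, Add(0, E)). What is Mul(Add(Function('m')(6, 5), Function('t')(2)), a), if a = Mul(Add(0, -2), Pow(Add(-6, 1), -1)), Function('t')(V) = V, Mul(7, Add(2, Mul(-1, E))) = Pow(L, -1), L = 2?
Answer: Rational(163, 35) ≈ 4.6571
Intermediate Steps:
E = Rational(27, 14) (E = Add(2, Mul(Rational(-1, 7), Pow(2, -1))) = Add(2, Mul(Rational(-1, 7), Rational(1, 2))) = Add(2, Rational(-1, 14)) = Rational(27, 14) ≈ 1.9286)
Function('m')(d, c) = Mul(Rational(27, 14), c) (Function('m')(d, c) = Mul(c, Add(0, Rational(27, 14))) = Mul(c, Rational(27, 14)) = Mul(Rational(27, 14), c))
a = Rational(2, 5) (a = Mul(-2, Pow(-5, -1)) = Mul(-2, Rational(-1, 5)) = Rational(2, 5) ≈ 0.40000)
Mul(Add(Function('m')(6, 5), Function('t')(2)), a) = Mul(Add(Mul(Rational(27, 14), 5), 2), Rational(2, 5)) = Mul(Add(Rational(135, 14), 2), Rational(2, 5)) = Mul(Rational(163, 14), Rational(2, 5)) = Rational(163, 35)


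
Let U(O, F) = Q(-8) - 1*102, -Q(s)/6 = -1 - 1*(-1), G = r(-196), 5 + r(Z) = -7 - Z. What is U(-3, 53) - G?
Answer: -286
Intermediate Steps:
r(Z) = -12 - Z (r(Z) = -5 + (-7 - Z) = -12 - Z)
G = 184 (G = -12 - 1*(-196) = -12 + 196 = 184)
Q(s) = 0 (Q(s) = -6*(-1 - 1*(-1)) = -6*(-1 + 1) = -6*0 = 0)
U(O, F) = -102 (U(O, F) = 0 - 1*102 = 0 - 102 = -102)
U(-3, 53) - G = -102 - 1*184 = -102 - 184 = -286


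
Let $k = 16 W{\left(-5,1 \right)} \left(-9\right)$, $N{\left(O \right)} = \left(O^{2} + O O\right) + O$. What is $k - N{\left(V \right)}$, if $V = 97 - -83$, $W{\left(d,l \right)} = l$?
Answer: $-65124$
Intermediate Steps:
$V = 180$ ($V = 97 + 83 = 180$)
$N{\left(O \right)} = O + 2 O^{2}$ ($N{\left(O \right)} = \left(O^{2} + O^{2}\right) + O = 2 O^{2} + O = O + 2 O^{2}$)
$k = -144$ ($k = 16 \cdot 1 \left(-9\right) = 16 \left(-9\right) = -144$)
$k - N{\left(V \right)} = -144 - 180 \left(1 + 2 \cdot 180\right) = -144 - 180 \left(1 + 360\right) = -144 - 180 \cdot 361 = -144 - 64980 = -65124$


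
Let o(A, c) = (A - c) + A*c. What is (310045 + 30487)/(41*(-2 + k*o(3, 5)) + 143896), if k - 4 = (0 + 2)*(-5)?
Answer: 85133/35154 ≈ 2.4217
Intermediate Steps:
k = -6 (k = 4 + (0 + 2)*(-5) = 4 + 2*(-5) = 4 - 10 = -6)
o(A, c) = A - c + A*c
(310045 + 30487)/(41*(-2 + k*o(3, 5)) + 143896) = (310045 + 30487)/(41*(-2 - 6*(3 - 1*5 + 3*5)) + 143896) = 340532/(41*(-2 - 6*(3 - 5 + 15)) + 143896) = 340532/(41*(-2 - 6*13) + 143896) = 340532/(41*(-2 - 78) + 143896) = 340532/(41*(-80) + 143896) = 340532/(-3280 + 143896) = 340532/140616 = 340532*(1/140616) = 85133/35154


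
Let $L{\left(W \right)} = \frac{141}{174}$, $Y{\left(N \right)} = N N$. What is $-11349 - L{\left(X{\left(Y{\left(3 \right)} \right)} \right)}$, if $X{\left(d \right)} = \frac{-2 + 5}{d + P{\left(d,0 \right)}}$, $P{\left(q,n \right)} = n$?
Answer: $- \frac{658289}{58} \approx -11350.0$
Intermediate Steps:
$Y{\left(N \right)} = N^{2}$
$X{\left(d \right)} = \frac{3}{d}$ ($X{\left(d \right)} = \frac{-2 + 5}{d + 0} = \frac{3}{d}$)
$L{\left(W \right)} = \frac{47}{58}$ ($L{\left(W \right)} = 141 \cdot \frac{1}{174} = \frac{47}{58}$)
$-11349 - L{\left(X{\left(Y{\left(3 \right)} \right)} \right)} = -11349 - \frac{47}{58} = - \frac{658289}{58}$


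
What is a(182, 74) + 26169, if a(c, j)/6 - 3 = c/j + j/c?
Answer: 88229529/3367 ≈ 26204.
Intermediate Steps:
a(c, j) = 18 + 6*c/j + 6*j/c (a(c, j) = 18 + 6*(c/j + j/c) = 18 + (6*c/j + 6*j/c) = 18 + 6*c/j + 6*j/c)
a(182, 74) + 26169 = (18 + 6*182/74 + 6*74/182) + 26169 = (18 + 6*182*(1/74) + 6*74*(1/182)) + 26169 = (18 + 546/37 + 222/91) + 26169 = 118506/3367 + 26169 = 88229529/3367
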